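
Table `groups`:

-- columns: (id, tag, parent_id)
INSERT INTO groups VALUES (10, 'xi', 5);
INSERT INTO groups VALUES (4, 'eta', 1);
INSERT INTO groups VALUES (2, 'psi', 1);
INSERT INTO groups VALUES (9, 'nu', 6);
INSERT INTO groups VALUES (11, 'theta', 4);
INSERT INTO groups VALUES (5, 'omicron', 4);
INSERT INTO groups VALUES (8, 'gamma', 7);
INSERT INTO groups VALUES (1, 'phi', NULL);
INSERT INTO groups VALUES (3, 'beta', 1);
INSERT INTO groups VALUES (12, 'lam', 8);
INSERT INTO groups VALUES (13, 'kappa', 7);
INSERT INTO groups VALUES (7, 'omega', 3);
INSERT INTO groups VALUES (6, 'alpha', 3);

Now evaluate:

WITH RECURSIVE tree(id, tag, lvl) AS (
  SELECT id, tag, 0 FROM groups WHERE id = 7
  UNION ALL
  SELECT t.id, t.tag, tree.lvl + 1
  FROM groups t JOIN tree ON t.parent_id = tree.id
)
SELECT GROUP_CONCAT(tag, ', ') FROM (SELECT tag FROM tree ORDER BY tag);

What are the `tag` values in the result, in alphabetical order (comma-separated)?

gamma, kappa, lam, omega

Base: id=7 (omega) at lvl 0.
Iteration 1: rows with parent_id in {7} -> gamma (id 8, lvl 1), kappa (id 13, lvl 1).
Iteration 2: rows with parent_id in {8,13} -> lam (id 12, lvl 2).
Iteration 3: no rows with parent_id in {12}; recursion stops.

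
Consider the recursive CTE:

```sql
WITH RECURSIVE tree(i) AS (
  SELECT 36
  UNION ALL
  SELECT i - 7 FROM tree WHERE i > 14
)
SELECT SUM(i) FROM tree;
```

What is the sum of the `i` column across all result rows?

110

Base: i=36.
Iteration 1: 36 > 14 holds -> i = 36 - 7 = 29.
Iteration 2: 29 > 14 holds -> i = 29 - 7 = 22.
Iteration 3: 22 > 14 holds -> i = 22 - 7 = 15.
Iteration 4: 15 > 14 holds -> i = 15 - 7 = 8.
Iteration 5: 8 > 14 fails; recursion stops.
SUM(i) = 36 + 29 + 22 + 15 + 8 = 110.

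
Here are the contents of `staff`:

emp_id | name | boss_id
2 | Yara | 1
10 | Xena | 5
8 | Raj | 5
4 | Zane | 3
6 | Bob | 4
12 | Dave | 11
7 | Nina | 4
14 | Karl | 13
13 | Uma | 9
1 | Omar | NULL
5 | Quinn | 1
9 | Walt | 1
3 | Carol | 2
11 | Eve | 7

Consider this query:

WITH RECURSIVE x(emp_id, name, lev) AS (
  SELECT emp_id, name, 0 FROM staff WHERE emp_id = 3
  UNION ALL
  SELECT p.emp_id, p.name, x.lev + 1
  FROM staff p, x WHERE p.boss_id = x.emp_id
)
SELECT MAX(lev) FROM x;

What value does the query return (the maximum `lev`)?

4

Base: emp_id=3 (Carol) at lev 0.
Iteration 1: rows with boss_id in {3} -> Zane (id 4, lev 1).
Iteration 2: rows with boss_id in {4} -> Bob (id 6, lev 2), Nina (id 7, lev 2).
Iteration 3: rows with boss_id in {6,7} -> Eve (id 11, lev 3).
Iteration 4: rows with boss_id in {11} -> Dave (id 12, lev 4).
Iteration 5: no rows with boss_id in {12}; recursion stops.
lev values: 0, 1, 2, 2, 3, 4; the maximum is 4.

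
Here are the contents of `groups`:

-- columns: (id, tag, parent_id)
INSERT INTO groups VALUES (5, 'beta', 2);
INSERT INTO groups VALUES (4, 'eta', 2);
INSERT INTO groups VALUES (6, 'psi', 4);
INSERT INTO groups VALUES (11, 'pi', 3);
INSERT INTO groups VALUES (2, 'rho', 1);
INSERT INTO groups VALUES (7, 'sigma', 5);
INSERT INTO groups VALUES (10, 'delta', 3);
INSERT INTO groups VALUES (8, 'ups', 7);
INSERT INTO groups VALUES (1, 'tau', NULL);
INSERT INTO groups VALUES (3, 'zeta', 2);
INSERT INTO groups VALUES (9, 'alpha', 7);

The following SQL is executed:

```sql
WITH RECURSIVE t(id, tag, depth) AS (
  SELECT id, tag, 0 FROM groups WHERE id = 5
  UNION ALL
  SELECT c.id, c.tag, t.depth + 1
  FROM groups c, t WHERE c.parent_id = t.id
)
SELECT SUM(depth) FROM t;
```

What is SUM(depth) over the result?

5

Base: id=5 (beta) at depth 0.
Iteration 1: rows with parent_id in {5} -> sigma (id 7, depth 1).
Iteration 2: rows with parent_id in {7} -> ups (id 8, depth 2), alpha (id 9, depth 2).
Iteration 3: no rows with parent_id in {8,9}; recursion stops.
SUM(depth) = 0 + 1 + 2 + 2 = 5.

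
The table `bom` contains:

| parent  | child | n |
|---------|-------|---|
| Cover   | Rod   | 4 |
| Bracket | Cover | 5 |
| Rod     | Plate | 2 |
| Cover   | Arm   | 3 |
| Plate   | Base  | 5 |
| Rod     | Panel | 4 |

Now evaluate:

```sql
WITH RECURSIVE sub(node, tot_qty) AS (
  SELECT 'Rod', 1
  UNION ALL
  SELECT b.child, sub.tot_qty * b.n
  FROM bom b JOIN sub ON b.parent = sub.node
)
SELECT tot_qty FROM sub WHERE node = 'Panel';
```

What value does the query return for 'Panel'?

Base: (Rod, tot_qty=1).
Iteration 1: components of {Rod} -> Panel = 1*4 = 4, Plate = 1*2 = 2.
Iteration 2: components of {Panel,Plate} -> Base = 2*5 = 10.
Iteration 3: no further components; recursion stops.

4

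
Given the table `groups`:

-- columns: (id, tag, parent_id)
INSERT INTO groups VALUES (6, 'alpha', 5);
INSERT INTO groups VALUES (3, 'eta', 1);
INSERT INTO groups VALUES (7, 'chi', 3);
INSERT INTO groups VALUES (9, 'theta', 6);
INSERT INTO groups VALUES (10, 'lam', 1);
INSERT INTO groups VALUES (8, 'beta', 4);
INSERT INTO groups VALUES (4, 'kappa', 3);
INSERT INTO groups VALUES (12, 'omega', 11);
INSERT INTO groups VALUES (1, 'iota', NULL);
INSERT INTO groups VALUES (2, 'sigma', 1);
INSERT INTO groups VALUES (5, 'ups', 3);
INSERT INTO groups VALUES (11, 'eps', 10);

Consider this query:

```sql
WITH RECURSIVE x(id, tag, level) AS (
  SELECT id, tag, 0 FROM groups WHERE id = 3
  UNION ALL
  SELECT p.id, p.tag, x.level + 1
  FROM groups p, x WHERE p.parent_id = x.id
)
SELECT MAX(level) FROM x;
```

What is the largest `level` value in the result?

3

Base: id=3 (eta) at level 0.
Iteration 1: rows with parent_id in {3} -> kappa (id 4, level 1), ups (id 5, level 1), chi (id 7, level 1).
Iteration 2: rows with parent_id in {4,5,7} -> alpha (id 6, level 2), beta (id 8, level 2).
Iteration 3: rows with parent_id in {6,8} -> theta (id 9, level 3).
Iteration 4: no rows with parent_id in {9}; recursion stops.
level values: 0, 1, 1, 1, 2, 2, 3; the maximum is 3.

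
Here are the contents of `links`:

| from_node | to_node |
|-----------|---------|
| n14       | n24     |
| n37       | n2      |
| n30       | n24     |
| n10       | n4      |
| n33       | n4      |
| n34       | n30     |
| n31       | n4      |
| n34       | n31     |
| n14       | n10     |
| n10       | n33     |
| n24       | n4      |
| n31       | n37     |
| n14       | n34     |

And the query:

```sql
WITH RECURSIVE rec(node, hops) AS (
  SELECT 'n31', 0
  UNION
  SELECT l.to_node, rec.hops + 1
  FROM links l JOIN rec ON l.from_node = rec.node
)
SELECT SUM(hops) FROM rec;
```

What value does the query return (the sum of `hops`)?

4

Base: (n31, hops=0).
Iteration 1: edges from {n31} -> (n37, hops=1), (n4, hops=1).
Iteration 2: edges from {n37,n4} -> (n2, hops=2).
Iteration 3: no outgoing edges from {n2}; recursion stops.
SUM(hops) = 0 + 1 + 1 + 2 = 4.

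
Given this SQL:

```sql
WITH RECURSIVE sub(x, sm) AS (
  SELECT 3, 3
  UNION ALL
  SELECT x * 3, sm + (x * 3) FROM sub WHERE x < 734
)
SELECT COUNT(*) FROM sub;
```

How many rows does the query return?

Base: x=3, sm=3.
Iteration 1: 3 < 734 holds -> x = 3 * 3 = 9, sm = 3 + 9 = 12.
Iteration 2: 9 < 734 holds -> x = 9 * 3 = 27, sm = 12 + 27 = 39.
Iteration 3: 27 < 734 holds -> x = 27 * 3 = 81, sm = 39 + 81 = 120.
Iteration 4: 81 < 734 holds -> x = 81 * 3 = 243, sm = 120 + 243 = 363.
Iteration 5: 243 < 734 holds -> x = 243 * 3 = 729, sm = 363 + 729 = 1092.
Iteration 6: 729 < 734 holds -> x = 729 * 3 = 2187, sm = 1092 + 2187 = 3279.
Iteration 7: 2187 < 734 fails; recursion stops.
Total rows emitted: 7.

7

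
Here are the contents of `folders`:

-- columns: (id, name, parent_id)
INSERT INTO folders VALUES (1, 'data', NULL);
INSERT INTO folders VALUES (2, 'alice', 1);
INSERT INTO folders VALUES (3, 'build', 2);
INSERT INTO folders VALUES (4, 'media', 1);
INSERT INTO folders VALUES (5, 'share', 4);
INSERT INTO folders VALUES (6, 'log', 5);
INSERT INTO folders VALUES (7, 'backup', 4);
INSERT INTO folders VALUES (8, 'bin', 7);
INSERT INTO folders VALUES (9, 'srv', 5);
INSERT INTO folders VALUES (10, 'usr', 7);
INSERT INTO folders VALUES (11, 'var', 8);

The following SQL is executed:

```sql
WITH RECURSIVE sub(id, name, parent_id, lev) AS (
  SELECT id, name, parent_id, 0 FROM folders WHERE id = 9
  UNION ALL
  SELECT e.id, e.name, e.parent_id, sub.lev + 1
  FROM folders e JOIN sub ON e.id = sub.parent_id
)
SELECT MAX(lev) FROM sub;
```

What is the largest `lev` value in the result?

3

Base: id=9 (srv), parent_id=5, lev 0.
Iteration 1: join on id=5 -> share (id 5, parent_id=4, lev 1).
Iteration 2: join on id=4 -> media (id 4, parent_id=1, lev 2).
Iteration 3: join on id=1 -> data (id 1, parent_id=NULL, lev 3).
Iteration 4: parent_id is NULL; no match; recursion stops.
lev values: 0, 1, 2, 3; the maximum is 3.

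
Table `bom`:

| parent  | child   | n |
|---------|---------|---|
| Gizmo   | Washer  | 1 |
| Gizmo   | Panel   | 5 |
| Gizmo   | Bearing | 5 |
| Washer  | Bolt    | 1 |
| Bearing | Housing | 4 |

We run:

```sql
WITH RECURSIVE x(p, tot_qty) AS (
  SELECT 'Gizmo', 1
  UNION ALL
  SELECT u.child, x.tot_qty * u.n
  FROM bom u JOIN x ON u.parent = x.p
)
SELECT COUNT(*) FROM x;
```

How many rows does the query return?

6

Base: (Gizmo, tot_qty=1).
Iteration 1: components of {Gizmo} -> Bearing = 1*5 = 5, Panel = 1*5 = 5, Washer = 1*1 = 1.
Iteration 2: components of {Bearing,Panel,Washer} -> Bolt = 1*1 = 1, Housing = 5*4 = 20.
Iteration 3: no further components; recursion stops.
Total rows emitted: 6.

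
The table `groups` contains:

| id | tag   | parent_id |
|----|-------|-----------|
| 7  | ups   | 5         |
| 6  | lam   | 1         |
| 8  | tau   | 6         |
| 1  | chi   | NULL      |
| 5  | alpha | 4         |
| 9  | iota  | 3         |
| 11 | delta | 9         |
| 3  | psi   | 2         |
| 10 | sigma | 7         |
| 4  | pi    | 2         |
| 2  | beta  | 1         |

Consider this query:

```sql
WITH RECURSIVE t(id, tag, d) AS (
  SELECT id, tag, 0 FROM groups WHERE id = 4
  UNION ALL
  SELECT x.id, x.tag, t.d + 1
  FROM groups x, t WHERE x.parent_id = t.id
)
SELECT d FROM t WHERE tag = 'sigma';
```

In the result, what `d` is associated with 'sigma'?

3

Base: id=4 (pi) at d 0.
Iteration 1: rows with parent_id in {4} -> alpha (id 5, d 1).
Iteration 2: rows with parent_id in {5} -> ups (id 7, d 2).
Iteration 3: rows with parent_id in {7} -> sigma (id 10, d 3).
Iteration 4: no rows with parent_id in {10}; recursion stops.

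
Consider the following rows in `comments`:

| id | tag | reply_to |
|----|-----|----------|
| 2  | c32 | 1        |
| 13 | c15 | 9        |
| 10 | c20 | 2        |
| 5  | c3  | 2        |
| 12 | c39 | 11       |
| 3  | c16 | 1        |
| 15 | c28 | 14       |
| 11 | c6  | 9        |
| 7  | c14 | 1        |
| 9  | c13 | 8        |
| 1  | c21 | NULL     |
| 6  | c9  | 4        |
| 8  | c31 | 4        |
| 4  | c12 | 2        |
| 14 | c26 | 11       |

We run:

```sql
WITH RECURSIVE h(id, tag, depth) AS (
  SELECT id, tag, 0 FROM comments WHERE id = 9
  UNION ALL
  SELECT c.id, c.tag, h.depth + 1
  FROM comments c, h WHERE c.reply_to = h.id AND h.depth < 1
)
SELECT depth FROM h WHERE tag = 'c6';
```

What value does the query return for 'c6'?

Base: id=9 (c13) at depth 0.
Iteration 1: rows with reply_to in {9} -> c6 (id 11, depth 1), c15 (id 13, depth 1).
Iteration 2: depth < 1 fails for all current rows; recursion stops.

1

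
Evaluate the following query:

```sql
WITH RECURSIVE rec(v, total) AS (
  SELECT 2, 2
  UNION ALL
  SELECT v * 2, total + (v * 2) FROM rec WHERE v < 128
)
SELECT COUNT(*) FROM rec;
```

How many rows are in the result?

Base: v=2, total=2.
Iteration 1: 2 < 128 holds -> v = 2 * 2 = 4, total = 2 + 4 = 6.
Iteration 2: 4 < 128 holds -> v = 4 * 2 = 8, total = 6 + 8 = 14.
Iteration 3: 8 < 128 holds -> v = 8 * 2 = 16, total = 14 + 16 = 30.
Iteration 4: 16 < 128 holds -> v = 16 * 2 = 32, total = 30 + 32 = 62.
Iteration 5: 32 < 128 holds -> v = 32 * 2 = 64, total = 62 + 64 = 126.
Iteration 6: 64 < 128 holds -> v = 64 * 2 = 128, total = 126 + 128 = 254.
Iteration 7: 128 < 128 fails; recursion stops.
Total rows emitted: 7.

7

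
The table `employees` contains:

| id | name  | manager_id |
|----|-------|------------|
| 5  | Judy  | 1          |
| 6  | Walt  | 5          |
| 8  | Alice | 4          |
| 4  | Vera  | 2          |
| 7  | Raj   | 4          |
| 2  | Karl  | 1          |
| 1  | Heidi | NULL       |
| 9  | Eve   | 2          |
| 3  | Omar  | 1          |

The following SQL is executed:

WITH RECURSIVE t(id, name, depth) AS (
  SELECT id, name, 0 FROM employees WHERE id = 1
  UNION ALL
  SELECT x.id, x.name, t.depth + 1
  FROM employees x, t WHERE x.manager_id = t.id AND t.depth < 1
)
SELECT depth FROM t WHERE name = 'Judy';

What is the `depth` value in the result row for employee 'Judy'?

Base: id=1 (Heidi) at depth 0.
Iteration 1: rows with manager_id in {1} -> Karl (id 2, depth 1), Omar (id 3, depth 1), Judy (id 5, depth 1).
Iteration 2: depth < 1 fails for all current rows; recursion stops.

1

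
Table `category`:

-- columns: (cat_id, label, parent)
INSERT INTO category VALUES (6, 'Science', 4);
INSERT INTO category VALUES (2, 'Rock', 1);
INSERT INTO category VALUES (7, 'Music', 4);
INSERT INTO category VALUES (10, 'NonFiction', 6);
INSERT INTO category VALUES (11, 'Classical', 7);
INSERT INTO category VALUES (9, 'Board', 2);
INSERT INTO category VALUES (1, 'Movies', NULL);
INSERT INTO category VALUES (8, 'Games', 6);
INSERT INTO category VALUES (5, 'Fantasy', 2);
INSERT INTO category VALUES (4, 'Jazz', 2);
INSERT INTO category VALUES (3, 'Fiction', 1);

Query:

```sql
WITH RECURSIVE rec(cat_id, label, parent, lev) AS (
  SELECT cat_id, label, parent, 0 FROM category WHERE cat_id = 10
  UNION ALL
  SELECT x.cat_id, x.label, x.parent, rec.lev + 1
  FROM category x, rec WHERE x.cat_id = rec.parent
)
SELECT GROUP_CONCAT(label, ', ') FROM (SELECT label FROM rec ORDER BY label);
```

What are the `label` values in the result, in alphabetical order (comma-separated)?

Base: cat_id=10 (NonFiction), parent=6, lev 0.
Iteration 1: join on cat_id=6 -> Science (id 6, parent=4, lev 1).
Iteration 2: join on cat_id=4 -> Jazz (id 4, parent=2, lev 2).
Iteration 3: join on cat_id=2 -> Rock (id 2, parent=1, lev 3).
Iteration 4: join on cat_id=1 -> Movies (id 1, parent=NULL, lev 4).
Iteration 5: parent is NULL; no match; recursion stops.

Jazz, Movies, NonFiction, Rock, Science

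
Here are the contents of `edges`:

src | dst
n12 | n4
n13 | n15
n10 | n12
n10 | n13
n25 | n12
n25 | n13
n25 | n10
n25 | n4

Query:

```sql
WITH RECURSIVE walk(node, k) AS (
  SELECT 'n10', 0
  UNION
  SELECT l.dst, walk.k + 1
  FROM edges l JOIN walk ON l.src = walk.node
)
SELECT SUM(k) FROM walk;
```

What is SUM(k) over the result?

6

Base: (n10, k=0).
Iteration 1: edges from {n10} -> (n12, k=1), (n13, k=1).
Iteration 2: edges from {n12,n13} -> (n15, k=2), (n4, k=2).
Iteration 3: no outgoing edges from {n15,n4}; recursion stops.
SUM(k) = 0 + 1 + 1 + 2 + 2 = 6.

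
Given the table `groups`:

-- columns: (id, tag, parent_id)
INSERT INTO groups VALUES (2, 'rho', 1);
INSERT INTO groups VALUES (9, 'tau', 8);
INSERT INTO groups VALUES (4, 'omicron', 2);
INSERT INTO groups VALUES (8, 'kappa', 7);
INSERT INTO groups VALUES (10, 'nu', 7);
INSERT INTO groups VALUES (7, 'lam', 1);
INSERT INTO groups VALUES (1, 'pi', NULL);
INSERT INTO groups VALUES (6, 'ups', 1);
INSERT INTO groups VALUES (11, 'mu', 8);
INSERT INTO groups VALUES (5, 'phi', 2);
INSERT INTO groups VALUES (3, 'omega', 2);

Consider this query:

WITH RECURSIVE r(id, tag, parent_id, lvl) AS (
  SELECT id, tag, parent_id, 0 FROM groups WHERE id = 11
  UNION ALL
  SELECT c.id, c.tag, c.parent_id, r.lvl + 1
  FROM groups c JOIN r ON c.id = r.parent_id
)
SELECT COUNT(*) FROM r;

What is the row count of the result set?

4

Base: id=11 (mu), parent_id=8, lvl 0.
Iteration 1: join on id=8 -> kappa (id 8, parent_id=7, lvl 1).
Iteration 2: join on id=7 -> lam (id 7, parent_id=1, lvl 2).
Iteration 3: join on id=1 -> pi (id 1, parent_id=NULL, lvl 3).
Iteration 4: parent_id is NULL; no match; recursion stops.
Total rows emitted: 4.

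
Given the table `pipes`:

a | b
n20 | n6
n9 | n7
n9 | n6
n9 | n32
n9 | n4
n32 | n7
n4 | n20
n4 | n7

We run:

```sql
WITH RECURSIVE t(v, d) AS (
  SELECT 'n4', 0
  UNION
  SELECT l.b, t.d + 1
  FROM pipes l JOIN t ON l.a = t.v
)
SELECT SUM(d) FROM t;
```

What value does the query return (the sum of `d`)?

4

Base: (n4, d=0).
Iteration 1: edges from {n4} -> (n20, d=1), (n7, d=1).
Iteration 2: edges from {n20,n7} -> (n6, d=2).
Iteration 3: no outgoing edges from {n6}; recursion stops.
SUM(d) = 0 + 1 + 1 + 2 = 4.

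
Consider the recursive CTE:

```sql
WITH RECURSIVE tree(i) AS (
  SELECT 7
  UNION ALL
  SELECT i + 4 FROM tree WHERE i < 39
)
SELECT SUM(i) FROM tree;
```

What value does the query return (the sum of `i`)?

207

Base: i=7.
Iteration 1: 7 < 39 holds -> i = 7 + 4 = 11.
Iteration 2: 11 < 39 holds -> i = 11 + 4 = 15.
Iteration 3: 15 < 39 holds -> i = 15 + 4 = 19.
Iteration 4: 19 < 39 holds -> i = 19 + 4 = 23.
Iteration 5: 23 < 39 holds -> i = 23 + 4 = 27.
Iteration 6: 27 < 39 holds -> i = 27 + 4 = 31.
Iteration 7: 31 < 39 holds -> i = 31 + 4 = 35.
Iteration 8: 35 < 39 holds -> i = 35 + 4 = 39.
Iteration 9: 39 < 39 fails; recursion stops.
SUM(i) = 7 + 11 + 15 + 19 + 23 + 27 + 31 + 35 + 39 = 207.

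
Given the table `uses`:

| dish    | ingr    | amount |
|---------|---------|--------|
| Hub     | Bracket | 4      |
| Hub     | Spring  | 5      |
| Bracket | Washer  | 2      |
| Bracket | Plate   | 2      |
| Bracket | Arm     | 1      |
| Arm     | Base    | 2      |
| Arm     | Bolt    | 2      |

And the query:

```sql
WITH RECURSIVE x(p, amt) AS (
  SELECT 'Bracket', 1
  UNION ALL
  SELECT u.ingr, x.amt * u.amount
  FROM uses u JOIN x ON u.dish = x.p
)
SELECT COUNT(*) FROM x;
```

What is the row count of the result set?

Base: (Bracket, amt=1).
Iteration 1: components of {Bracket} -> Arm = 1*1 = 1, Plate = 1*2 = 2, Washer = 1*2 = 2.
Iteration 2: components of {Arm,Plate,Washer} -> Base = 1*2 = 2, Bolt = 1*2 = 2.
Iteration 3: no further components; recursion stops.
Total rows emitted: 6.

6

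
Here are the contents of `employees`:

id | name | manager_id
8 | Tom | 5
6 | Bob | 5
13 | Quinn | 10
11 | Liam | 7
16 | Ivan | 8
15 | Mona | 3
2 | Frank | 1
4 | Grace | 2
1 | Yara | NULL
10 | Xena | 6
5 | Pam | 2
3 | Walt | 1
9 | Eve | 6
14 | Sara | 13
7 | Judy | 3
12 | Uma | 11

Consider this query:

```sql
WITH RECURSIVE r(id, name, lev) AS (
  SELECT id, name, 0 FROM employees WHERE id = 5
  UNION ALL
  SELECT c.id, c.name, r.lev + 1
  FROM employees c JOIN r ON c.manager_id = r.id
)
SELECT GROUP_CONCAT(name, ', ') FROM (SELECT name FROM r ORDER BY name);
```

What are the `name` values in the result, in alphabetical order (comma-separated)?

Base: id=5 (Pam) at lev 0.
Iteration 1: rows with manager_id in {5} -> Bob (id 6, lev 1), Tom (id 8, lev 1).
Iteration 2: rows with manager_id in {6,8} -> Eve (id 9, lev 2), Xena (id 10, lev 2), Ivan (id 16, lev 2).
Iteration 3: rows with manager_id in {9,10,16} -> Quinn (id 13, lev 3).
Iteration 4: rows with manager_id in {13} -> Sara (id 14, lev 4).
Iteration 5: no rows with manager_id in {14}; recursion stops.

Bob, Eve, Ivan, Pam, Quinn, Sara, Tom, Xena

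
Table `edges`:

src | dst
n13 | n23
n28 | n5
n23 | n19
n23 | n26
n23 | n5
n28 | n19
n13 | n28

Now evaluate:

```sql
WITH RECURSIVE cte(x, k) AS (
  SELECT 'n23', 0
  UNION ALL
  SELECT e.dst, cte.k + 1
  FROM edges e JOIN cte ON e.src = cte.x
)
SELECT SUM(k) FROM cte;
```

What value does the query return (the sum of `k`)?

3

Base: (n23, k=0).
Iteration 1: edges from {n23} -> (n19, k=1), (n26, k=1), (n5, k=1).
Iteration 2: no outgoing edges from {n19,n26,n5}; recursion stops.
SUM(k) = 0 + 1 + 1 + 1 = 3.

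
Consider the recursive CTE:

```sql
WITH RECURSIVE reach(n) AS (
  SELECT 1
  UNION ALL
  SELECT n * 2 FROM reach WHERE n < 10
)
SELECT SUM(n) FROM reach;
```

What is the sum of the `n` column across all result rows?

31

Base: n=1.
Iteration 1: 1 < 10 holds -> n = 1 * 2 = 2.
Iteration 2: 2 < 10 holds -> n = 2 * 2 = 4.
Iteration 3: 4 < 10 holds -> n = 4 * 2 = 8.
Iteration 4: 8 < 10 holds -> n = 8 * 2 = 16.
Iteration 5: 16 < 10 fails; recursion stops.
SUM(n) = 1 + 2 + 4 + 8 + 16 = 31.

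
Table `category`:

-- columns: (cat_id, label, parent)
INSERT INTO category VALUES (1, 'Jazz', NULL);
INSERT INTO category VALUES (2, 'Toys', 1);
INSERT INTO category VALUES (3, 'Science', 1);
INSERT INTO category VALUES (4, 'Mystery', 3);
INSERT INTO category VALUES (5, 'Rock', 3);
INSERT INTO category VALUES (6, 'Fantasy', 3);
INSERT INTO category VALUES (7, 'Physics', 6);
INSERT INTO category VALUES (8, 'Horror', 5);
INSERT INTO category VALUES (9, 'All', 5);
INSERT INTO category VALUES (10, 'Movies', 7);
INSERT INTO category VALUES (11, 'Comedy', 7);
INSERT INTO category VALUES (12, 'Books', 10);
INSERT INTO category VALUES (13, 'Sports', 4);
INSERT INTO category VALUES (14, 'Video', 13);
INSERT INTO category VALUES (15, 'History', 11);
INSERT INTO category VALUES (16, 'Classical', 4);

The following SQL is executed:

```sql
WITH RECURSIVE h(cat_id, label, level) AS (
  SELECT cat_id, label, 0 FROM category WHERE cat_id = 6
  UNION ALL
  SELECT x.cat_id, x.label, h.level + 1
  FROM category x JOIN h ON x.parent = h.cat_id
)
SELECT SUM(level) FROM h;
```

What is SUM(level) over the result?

Base: cat_id=6 (Fantasy) at level 0.
Iteration 1: rows with parent in {6} -> Physics (id 7, level 1).
Iteration 2: rows with parent in {7} -> Movies (id 10, level 2), Comedy (id 11, level 2).
Iteration 3: rows with parent in {10,11} -> Books (id 12, level 3), History (id 15, level 3).
Iteration 4: no rows with parent in {12,15}; recursion stops.
SUM(level) = 0 + 1 + 2 + 2 + 3 + 3 = 11.

11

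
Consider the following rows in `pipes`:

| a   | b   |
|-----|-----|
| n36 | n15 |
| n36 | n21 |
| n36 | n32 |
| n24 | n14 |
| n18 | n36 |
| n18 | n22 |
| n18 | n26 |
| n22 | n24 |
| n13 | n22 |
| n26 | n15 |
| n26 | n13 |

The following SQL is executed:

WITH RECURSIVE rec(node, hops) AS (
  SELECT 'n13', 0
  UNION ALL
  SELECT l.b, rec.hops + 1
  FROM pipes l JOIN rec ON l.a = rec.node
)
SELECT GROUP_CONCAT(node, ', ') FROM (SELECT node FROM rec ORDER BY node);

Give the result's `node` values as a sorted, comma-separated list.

n13, n14, n22, n24

Base: (n13, hops=0).
Iteration 1: edges from {n13} -> (n22, hops=1).
Iteration 2: edges from {n22} -> (n24, hops=2).
Iteration 3: edges from {n24} -> (n14, hops=3).
Iteration 4: no outgoing edges from {n14}; recursion stops.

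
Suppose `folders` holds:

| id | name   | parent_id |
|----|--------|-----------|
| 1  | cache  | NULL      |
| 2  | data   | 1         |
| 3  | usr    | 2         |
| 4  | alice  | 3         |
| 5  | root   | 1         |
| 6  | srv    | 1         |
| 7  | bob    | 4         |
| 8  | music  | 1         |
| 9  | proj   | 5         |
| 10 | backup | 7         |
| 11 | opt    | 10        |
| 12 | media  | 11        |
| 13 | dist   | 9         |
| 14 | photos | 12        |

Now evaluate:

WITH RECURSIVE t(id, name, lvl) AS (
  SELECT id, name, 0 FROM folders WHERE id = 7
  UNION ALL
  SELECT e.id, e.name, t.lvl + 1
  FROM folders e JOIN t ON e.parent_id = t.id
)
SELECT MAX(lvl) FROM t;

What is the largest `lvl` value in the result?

4

Base: id=7 (bob) at lvl 0.
Iteration 1: rows with parent_id in {7} -> backup (id 10, lvl 1).
Iteration 2: rows with parent_id in {10} -> opt (id 11, lvl 2).
Iteration 3: rows with parent_id in {11} -> media (id 12, lvl 3).
Iteration 4: rows with parent_id in {12} -> photos (id 14, lvl 4).
Iteration 5: no rows with parent_id in {14}; recursion stops.
lvl values: 0, 1, 2, 3, 4; the maximum is 4.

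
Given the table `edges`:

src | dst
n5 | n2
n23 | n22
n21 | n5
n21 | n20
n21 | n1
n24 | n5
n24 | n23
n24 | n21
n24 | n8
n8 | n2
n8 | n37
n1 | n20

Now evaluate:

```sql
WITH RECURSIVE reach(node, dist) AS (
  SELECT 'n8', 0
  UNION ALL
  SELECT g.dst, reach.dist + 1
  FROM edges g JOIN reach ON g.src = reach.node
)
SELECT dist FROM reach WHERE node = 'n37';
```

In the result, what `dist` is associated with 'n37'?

1

Base: (n8, dist=0).
Iteration 1: edges from {n8} -> (n2, dist=1), (n37, dist=1).
Iteration 2: no outgoing edges from {n2,n37}; recursion stops.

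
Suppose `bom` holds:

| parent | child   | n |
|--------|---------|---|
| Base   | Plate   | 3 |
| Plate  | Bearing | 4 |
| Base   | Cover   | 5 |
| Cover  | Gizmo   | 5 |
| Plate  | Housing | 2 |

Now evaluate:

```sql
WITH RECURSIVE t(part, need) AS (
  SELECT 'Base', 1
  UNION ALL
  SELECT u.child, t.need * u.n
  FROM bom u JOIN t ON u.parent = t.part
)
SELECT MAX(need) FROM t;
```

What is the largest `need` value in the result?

25

Base: (Base, need=1).
Iteration 1: components of {Base} -> Cover = 1*5 = 5, Plate = 1*3 = 3.
Iteration 2: components of {Cover,Plate} -> Bearing = 3*4 = 12, Gizmo = 5*5 = 25, Housing = 3*2 = 6.
Iteration 3: no further components; recursion stops.
need values: 1, 3, 5, 12, 6, 25; the maximum is 25.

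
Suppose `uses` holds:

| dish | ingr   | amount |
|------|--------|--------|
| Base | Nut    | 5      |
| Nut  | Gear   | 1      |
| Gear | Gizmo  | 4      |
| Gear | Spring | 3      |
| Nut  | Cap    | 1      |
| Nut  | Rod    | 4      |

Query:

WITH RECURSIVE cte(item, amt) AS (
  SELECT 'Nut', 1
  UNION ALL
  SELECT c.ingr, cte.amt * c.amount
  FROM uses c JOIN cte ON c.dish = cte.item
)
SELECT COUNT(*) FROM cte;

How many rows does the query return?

6

Base: (Nut, amt=1).
Iteration 1: components of {Nut} -> Cap = 1*1 = 1, Gear = 1*1 = 1, Rod = 1*4 = 4.
Iteration 2: components of {Cap,Gear,Rod} -> Gizmo = 1*4 = 4, Spring = 1*3 = 3.
Iteration 3: no further components; recursion stops.
Total rows emitted: 6.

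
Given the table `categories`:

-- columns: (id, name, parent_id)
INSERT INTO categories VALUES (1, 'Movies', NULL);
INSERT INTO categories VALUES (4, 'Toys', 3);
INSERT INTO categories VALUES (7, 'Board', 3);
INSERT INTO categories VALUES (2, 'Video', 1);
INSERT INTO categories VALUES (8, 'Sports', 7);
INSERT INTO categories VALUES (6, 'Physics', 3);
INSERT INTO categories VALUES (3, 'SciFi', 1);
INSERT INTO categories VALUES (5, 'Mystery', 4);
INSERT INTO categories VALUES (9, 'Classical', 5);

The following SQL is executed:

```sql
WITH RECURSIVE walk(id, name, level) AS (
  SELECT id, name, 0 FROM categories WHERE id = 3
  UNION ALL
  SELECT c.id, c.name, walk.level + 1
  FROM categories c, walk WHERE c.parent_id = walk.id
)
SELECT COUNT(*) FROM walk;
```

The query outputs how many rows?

Base: id=3 (SciFi) at level 0.
Iteration 1: rows with parent_id in {3} -> Toys (id 4, level 1), Physics (id 6, level 1), Board (id 7, level 1).
Iteration 2: rows with parent_id in {4,6,7} -> Mystery (id 5, level 2), Sports (id 8, level 2).
Iteration 3: rows with parent_id in {5,8} -> Classical (id 9, level 3).
Iteration 4: no rows with parent_id in {9}; recursion stops.
Total rows emitted: 7.

7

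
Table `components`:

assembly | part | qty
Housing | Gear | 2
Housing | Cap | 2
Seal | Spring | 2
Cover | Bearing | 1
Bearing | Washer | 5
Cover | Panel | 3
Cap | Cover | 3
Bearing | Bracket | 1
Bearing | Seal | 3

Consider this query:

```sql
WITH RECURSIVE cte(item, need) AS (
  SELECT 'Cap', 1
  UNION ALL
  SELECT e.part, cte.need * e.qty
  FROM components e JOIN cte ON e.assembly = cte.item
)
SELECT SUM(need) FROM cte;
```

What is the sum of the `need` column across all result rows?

Base: (Cap, need=1).
Iteration 1: components of {Cap} -> Cover = 1*3 = 3.
Iteration 2: components of {Cover} -> Bearing = 3*1 = 3, Panel = 3*3 = 9.
Iteration 3: components of {Bearing,Panel} -> Bracket = 3*1 = 3, Seal = 3*3 = 9, Washer = 3*5 = 15.
Iteration 4: components of {Bracket,Seal,Washer} -> Spring = 9*2 = 18.
Iteration 5: no further components; recursion stops.
SUM(need) = 1 + 3 + 3 + 9 + 15 + 9 + 3 + 18 = 61.

61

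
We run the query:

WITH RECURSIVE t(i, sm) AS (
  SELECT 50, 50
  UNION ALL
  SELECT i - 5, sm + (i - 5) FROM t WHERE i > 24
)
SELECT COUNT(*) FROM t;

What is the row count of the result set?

Base: i=50, sm=50.
Iteration 1: 50 > 24 holds -> i = 50 - 5 = 45, sm = 50 + 45 = 95.
Iteration 2: 45 > 24 holds -> i = 45 - 5 = 40, sm = 95 + 40 = 135.
Iteration 3: 40 > 24 holds -> i = 40 - 5 = 35, sm = 135 + 35 = 170.
Iteration 4: 35 > 24 holds -> i = 35 - 5 = 30, sm = 170 + 30 = 200.
Iteration 5: 30 > 24 holds -> i = 30 - 5 = 25, sm = 200 + 25 = 225.
Iteration 6: 25 > 24 holds -> i = 25 - 5 = 20, sm = 225 + 20 = 245.
Iteration 7: 20 > 24 fails; recursion stops.
Total rows emitted: 7.

7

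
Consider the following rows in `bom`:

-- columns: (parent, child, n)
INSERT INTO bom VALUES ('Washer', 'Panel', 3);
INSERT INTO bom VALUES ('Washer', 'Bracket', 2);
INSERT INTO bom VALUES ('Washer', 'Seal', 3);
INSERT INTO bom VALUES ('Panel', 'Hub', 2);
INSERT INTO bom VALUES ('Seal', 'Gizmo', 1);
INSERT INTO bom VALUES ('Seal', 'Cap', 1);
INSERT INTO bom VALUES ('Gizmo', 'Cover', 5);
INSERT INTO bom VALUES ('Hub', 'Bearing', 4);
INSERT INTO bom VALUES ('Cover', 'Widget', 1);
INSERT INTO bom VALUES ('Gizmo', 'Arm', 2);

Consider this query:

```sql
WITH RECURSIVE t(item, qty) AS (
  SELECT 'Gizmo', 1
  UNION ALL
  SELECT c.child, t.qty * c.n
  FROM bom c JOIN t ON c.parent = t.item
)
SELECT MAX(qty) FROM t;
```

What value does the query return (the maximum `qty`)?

5

Base: (Gizmo, qty=1).
Iteration 1: components of {Gizmo} -> Arm = 1*2 = 2, Cover = 1*5 = 5.
Iteration 2: components of {Arm,Cover} -> Widget = 5*1 = 5.
Iteration 3: no further components; recursion stops.
qty values: 1, 5, 2, 5; the maximum is 5.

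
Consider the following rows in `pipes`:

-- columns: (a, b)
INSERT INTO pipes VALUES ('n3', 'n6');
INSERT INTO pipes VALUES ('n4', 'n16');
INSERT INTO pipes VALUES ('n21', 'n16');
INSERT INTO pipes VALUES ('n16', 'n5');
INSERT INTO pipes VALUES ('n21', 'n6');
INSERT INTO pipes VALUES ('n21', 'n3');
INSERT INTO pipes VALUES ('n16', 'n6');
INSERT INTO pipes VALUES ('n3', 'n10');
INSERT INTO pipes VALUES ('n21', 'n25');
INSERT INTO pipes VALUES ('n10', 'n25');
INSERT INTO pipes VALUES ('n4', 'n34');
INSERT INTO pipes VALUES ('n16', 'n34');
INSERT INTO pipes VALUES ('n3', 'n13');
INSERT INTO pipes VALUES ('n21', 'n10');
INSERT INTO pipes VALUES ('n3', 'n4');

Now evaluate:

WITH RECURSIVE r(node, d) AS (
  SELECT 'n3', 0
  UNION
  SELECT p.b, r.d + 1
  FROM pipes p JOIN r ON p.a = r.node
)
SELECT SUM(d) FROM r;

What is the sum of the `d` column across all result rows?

19

Base: (n3, d=0).
Iteration 1: edges from {n3} -> (n10, d=1), (n13, d=1), (n4, d=1), (n6, d=1).
Iteration 2: edges from {n10,n13,n4,n6} -> (n16, d=2), (n25, d=2), (n34, d=2).
Iteration 3: edges from {n16,n25,n34} -> (n34, d=3), (n5, d=3), (n6, d=3).
Iteration 4: no outgoing edges from {n34,n5,n6}; recursion stops.
SUM(d) = 0 + 1 + 1 + 1 + 1 + 2 + 2 + 2 + 3 + 3 + 3 = 19.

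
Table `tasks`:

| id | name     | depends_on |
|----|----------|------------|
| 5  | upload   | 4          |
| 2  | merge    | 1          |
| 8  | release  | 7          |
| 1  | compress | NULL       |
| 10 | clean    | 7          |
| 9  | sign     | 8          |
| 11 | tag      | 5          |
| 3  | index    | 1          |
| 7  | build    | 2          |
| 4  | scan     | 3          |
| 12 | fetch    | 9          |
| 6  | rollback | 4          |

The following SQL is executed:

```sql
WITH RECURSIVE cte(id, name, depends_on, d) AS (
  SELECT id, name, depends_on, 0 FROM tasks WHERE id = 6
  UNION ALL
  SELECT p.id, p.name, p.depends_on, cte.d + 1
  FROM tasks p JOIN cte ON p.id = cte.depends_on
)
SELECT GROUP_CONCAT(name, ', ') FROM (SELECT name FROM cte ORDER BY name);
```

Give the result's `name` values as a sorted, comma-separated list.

compress, index, rollback, scan

Base: id=6 (rollback), depends_on=4, d 0.
Iteration 1: join on id=4 -> scan (id 4, depends_on=3, d 1).
Iteration 2: join on id=3 -> index (id 3, depends_on=1, d 2).
Iteration 3: join on id=1 -> compress (id 1, depends_on=NULL, d 3).
Iteration 4: depends_on is NULL; no match; recursion stops.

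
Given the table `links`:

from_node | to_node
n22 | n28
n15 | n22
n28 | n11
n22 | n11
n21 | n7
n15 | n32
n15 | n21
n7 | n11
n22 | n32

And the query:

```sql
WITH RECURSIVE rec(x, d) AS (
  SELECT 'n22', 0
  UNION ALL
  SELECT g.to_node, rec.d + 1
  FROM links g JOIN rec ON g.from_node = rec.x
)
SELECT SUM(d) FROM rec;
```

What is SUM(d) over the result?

5

Base: (n22, d=0).
Iteration 1: edges from {n22} -> (n11, d=1), (n28, d=1), (n32, d=1).
Iteration 2: edges from {n11,n28,n32} -> (n11, d=2).
Iteration 3: no outgoing edges from {n11}; recursion stops.
SUM(d) = 0 + 1 + 1 + 1 + 2 = 5.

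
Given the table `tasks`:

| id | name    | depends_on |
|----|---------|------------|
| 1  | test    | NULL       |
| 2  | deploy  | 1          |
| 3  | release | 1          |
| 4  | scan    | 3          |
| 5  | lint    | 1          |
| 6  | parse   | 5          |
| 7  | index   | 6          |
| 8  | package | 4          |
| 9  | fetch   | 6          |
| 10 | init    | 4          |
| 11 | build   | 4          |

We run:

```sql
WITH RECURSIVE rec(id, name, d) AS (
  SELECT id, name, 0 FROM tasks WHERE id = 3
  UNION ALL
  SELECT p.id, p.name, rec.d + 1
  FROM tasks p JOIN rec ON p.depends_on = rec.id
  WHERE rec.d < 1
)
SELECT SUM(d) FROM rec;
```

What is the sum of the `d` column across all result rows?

1

Base: id=3 (release) at d 0.
Iteration 1: rows with depends_on in {3} -> scan (id 4, d 1).
Iteration 2: d < 1 fails for all current rows; recursion stops.
SUM(d) = 0 + 1 = 1.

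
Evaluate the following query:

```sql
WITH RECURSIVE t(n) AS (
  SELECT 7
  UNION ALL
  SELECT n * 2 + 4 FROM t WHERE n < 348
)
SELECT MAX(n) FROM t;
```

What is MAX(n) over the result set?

348

Base: n=7.
Iteration 1: 7 < 348 holds -> n = 7 * 2 + 4 = 18.
Iteration 2: 18 < 348 holds -> n = 18 * 2 + 4 = 40.
Iteration 3: 40 < 348 holds -> n = 40 * 2 + 4 = 84.
Iteration 4: 84 < 348 holds -> n = 84 * 2 + 4 = 172.
Iteration 5: 172 < 348 holds -> n = 172 * 2 + 4 = 348.
Iteration 6: 348 < 348 fails; recursion stops.
n values: 7, 18, 40, 84, 172, 348; the maximum is 348.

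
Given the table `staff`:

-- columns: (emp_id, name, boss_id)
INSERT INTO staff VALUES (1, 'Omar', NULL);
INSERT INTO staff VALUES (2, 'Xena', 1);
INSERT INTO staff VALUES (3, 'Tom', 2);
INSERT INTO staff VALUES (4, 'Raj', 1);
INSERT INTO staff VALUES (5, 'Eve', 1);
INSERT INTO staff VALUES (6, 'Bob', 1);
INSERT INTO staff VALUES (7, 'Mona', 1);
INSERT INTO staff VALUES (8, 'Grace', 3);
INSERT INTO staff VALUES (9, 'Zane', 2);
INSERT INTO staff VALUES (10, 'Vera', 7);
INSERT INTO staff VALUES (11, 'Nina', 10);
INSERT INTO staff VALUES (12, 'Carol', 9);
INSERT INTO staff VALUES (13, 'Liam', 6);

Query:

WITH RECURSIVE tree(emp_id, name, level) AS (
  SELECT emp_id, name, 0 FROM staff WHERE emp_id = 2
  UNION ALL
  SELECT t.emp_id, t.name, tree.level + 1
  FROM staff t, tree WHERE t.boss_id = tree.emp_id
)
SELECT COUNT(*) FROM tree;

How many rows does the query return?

Base: emp_id=2 (Xena) at level 0.
Iteration 1: rows with boss_id in {2} -> Tom (id 3, level 1), Zane (id 9, level 1).
Iteration 2: rows with boss_id in {3,9} -> Grace (id 8, level 2), Carol (id 12, level 2).
Iteration 3: no rows with boss_id in {8,12}; recursion stops.
Total rows emitted: 5.

5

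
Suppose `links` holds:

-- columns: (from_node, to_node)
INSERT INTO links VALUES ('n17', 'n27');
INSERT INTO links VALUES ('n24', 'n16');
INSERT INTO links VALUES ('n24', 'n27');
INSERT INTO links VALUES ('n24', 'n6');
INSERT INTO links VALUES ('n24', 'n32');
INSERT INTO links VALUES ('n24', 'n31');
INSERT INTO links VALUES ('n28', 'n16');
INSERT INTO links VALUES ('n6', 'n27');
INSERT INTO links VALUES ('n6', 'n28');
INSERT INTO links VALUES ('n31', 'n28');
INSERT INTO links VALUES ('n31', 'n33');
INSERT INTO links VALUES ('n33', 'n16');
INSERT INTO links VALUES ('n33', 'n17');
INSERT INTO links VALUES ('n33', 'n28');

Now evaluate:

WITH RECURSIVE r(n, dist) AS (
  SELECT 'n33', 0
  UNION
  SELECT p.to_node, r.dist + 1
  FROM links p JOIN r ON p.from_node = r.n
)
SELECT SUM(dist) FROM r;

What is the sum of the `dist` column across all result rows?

Base: (n33, dist=0).
Iteration 1: edges from {n33} -> (n16, dist=1), (n17, dist=1), (n28, dist=1).
Iteration 2: edges from {n16,n17,n28} -> (n16, dist=2), (n27, dist=2).
Iteration 3: no outgoing edges from {n16,n27}; recursion stops.
SUM(dist) = 0 + 1 + 1 + 1 + 2 + 2 = 7.

7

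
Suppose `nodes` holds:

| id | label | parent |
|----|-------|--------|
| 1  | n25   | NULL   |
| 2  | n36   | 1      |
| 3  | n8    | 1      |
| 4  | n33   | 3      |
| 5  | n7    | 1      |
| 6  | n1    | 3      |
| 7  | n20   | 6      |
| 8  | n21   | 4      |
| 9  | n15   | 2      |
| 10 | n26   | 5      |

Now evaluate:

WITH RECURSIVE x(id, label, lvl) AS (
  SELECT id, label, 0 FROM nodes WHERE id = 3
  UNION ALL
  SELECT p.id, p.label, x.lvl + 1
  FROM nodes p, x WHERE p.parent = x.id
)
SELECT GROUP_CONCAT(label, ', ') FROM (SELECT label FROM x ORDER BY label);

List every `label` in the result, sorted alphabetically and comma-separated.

n1, n20, n21, n33, n8

Base: id=3 (n8) at lvl 0.
Iteration 1: rows with parent in {3} -> n33 (id 4, lvl 1), n1 (id 6, lvl 1).
Iteration 2: rows with parent in {4,6} -> n20 (id 7, lvl 2), n21 (id 8, lvl 2).
Iteration 3: no rows with parent in {7,8}; recursion stops.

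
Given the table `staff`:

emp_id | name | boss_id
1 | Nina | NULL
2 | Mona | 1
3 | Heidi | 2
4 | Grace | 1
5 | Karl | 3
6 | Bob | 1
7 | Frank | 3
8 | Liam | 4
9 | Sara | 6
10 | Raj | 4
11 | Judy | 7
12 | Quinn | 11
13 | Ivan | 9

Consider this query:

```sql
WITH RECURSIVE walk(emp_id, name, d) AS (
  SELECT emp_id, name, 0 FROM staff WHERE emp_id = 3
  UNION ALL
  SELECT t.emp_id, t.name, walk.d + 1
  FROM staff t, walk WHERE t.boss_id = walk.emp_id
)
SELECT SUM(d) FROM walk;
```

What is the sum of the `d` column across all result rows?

Base: emp_id=3 (Heidi) at d 0.
Iteration 1: rows with boss_id in {3} -> Karl (id 5, d 1), Frank (id 7, d 1).
Iteration 2: rows with boss_id in {5,7} -> Judy (id 11, d 2).
Iteration 3: rows with boss_id in {11} -> Quinn (id 12, d 3).
Iteration 4: no rows with boss_id in {12}; recursion stops.
SUM(d) = 0 + 1 + 1 + 2 + 3 = 7.

7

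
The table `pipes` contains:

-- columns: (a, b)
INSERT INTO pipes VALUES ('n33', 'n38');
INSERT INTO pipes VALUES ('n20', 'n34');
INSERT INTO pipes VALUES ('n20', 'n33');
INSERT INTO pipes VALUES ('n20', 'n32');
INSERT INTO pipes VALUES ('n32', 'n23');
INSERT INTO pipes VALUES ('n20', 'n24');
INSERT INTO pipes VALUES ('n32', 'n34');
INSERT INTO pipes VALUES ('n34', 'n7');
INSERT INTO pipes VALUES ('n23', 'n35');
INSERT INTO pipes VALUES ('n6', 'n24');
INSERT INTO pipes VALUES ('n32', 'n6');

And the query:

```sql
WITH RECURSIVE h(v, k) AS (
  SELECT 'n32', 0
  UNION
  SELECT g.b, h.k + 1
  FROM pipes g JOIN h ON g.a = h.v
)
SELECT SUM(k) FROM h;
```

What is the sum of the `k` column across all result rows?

9

Base: (n32, k=0).
Iteration 1: edges from {n32} -> (n23, k=1), (n34, k=1), (n6, k=1).
Iteration 2: edges from {n23,n34,n6} -> (n24, k=2), (n35, k=2), (n7, k=2).
Iteration 3: no outgoing edges from {n24,n35,n7}; recursion stops.
SUM(k) = 0 + 1 + 1 + 1 + 2 + 2 + 2 = 9.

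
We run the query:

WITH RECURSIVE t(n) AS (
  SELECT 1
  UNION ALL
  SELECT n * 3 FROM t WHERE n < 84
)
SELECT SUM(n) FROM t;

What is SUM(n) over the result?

Base: n=1.
Iteration 1: 1 < 84 holds -> n = 1 * 3 = 3.
Iteration 2: 3 < 84 holds -> n = 3 * 3 = 9.
Iteration 3: 9 < 84 holds -> n = 9 * 3 = 27.
Iteration 4: 27 < 84 holds -> n = 27 * 3 = 81.
Iteration 5: 81 < 84 holds -> n = 81 * 3 = 243.
Iteration 6: 243 < 84 fails; recursion stops.
SUM(n) = 1 + 3 + 9 + 27 + 81 + 243 = 364.

364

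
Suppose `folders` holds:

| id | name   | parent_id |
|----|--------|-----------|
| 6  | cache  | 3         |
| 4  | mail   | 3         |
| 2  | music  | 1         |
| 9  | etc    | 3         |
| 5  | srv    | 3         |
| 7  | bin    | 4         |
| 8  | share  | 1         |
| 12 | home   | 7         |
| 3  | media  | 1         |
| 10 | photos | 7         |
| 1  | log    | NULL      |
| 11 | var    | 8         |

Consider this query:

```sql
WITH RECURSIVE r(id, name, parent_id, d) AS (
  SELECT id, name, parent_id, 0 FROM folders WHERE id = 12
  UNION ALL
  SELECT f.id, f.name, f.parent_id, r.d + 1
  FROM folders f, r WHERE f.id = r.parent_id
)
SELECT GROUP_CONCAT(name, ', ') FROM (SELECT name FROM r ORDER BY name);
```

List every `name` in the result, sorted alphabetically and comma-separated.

Base: id=12 (home), parent_id=7, d 0.
Iteration 1: join on id=7 -> bin (id 7, parent_id=4, d 1).
Iteration 2: join on id=4 -> mail (id 4, parent_id=3, d 2).
Iteration 3: join on id=3 -> media (id 3, parent_id=1, d 3).
Iteration 4: join on id=1 -> log (id 1, parent_id=NULL, d 4).
Iteration 5: parent_id is NULL; no match; recursion stops.

bin, home, log, mail, media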